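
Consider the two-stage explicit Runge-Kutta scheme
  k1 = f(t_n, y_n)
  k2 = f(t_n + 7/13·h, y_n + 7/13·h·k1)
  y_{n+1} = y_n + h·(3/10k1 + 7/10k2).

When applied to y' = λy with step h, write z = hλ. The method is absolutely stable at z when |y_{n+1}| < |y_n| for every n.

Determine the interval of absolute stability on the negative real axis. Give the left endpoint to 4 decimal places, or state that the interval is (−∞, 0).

Set f=λy, z=hλ:
  k1=λy_n ⇒ h·k1=z·y_n;  k2=λ(1+7/13z)y_n ⇒ h·k2=z(1+7/13z)y_n
  y_{n+1}/y_n = 1 + 3/10z + 7/10z(1+7/13z) = 1 + z + 49/130z²
  ⇒ R(z) = 1 + z + 49/130z².

Solve |R(x)|<1 on ℝ⁻.
x=-0.67: |R|=0.4992
R=1: x+49/130x²=0 ⇒ x=−130/49=-2.6531; min R=1−1/(4·49/130)=0.3367>−1
Confirm numerically:
  x=-2.523: |R|=0.87631 <1
  x=-1.744: |R|=0.40243 <1
  x=-1.202: |R|=0.34258 <1
  x=-1.062: |R|=0.36311 <1
  x=-3.106: |R|=1.53027 >1
  x=-2.998: |R|=1.38979 >1
So |R|<1 on (-2.6531, 0).

(-2.6531, 0).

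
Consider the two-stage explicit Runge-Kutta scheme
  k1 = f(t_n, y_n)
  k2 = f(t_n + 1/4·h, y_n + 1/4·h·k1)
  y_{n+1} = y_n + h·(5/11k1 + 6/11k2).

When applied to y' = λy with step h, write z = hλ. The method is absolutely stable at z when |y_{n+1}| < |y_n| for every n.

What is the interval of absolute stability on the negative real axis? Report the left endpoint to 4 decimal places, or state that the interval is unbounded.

(-7.3333, 0).

Set f=λy, z=hλ:
  k1=λy_n ⇒ h·k1=z·y_n;  k2=λ(1+1/4z)y_n ⇒ h·k2=z(1+1/4z)y_n
  y_{n+1}/y_n = 1 + 5/11z + 6/11z(1+1/4z) = 1 + z + 3/22z²
  so R(z) = 1 + z + 3/22z².

Find x<0 with |R(x)|<1.
x=-0.73: |R|=0.3427
R=1: x+3/22x²=0 ⇒ x=−22/3=-7.3333; min R=1−1/(4·3/22)=-0.8333>−1
Confirm numerically:
  x=-7.301: |R|=0.96781 <1
  x=-6.231: |R|=0.06337 <1
  x=-3.628: |R|=0.83313 <1
  x=-7.893: |R|=1.60238 >1
  x=-7.880: |R|=1.58742 >1
  x=-7.866: |R|=1.57136 >1
So |R|<1 on (-7.3333, 0).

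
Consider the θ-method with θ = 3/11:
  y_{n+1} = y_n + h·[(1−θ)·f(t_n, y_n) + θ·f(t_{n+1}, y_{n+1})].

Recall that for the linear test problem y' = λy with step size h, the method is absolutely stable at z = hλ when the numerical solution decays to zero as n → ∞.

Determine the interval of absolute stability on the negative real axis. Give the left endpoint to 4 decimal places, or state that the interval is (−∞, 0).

On y'=λy, z=hλ:
  y_{n+1} = y_n + z·[8/11·y_n + 3/11·y_{n+1}] ⇒ (1 − 3/11z)y_{n+1} = (1 + 8/11z)y_n
  Hence R(z) = (1 + 8/11z)/(1 − 3/11z).

Need |R(x)|<1, x<0.
x=-1.4: |R|=0.0132
R=−1: 1+8/11x = −1+3/11x ⇒ -5/11x=2 ⇒ x=2/(-5/11)=-4.4000
Confirm numerically:
  x=-3.294: |R|=0.73518 <1
  x=-2.653: |R|=0.53927 <1
  x=-1.822: |R|=0.21717 <1
  x=-4.959: |R|=1.10801 >1
  x=-4.574: |R|=1.03519 >1
  x=-4.508: |R|=1.02202 >1
So |R|<1 on (-4.4000, 0).

z∈(-4.4000,0).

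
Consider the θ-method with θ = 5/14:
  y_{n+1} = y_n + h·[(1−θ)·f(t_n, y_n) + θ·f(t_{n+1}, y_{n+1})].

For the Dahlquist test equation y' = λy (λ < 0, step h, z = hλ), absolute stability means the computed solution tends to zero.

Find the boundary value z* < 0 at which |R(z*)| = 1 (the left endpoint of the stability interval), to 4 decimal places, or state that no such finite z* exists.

Set f=λy, z=hλ:
  y_{n+1} = y_n + z·[9/14·y_n + 5/14·y_{n+1}] ⇒ (1 − 5/14z)y_{n+1} = (1 + 9/14z)y_n
  Hence R(z) = (1 + 9/14z)/(1 − 5/14z).

Solve |R(x)|<1 on ℝ⁻.
x=-1.42: |R|=0.0578
R=−1: 1+9/14x = −1+5/14x ⇒ -2/7x=2 ⇒ x=2/(-2/7)=-7.0000
Confirm numerically:
  x=-5.948: |R|=0.90380 <1
  x=-4.007: |R|=0.64824 <1
  x=-3.992: |R|=0.64570 <1
  x=-3.664: |R|=0.58713 <1
  x=-7.501: |R|=1.03891 >1
  x=-7.133: |R|=1.01071 >1
  x=-7.097: |R|=1.00784 >1
Stable set (-7.0000, 0).

z* = -7.0000.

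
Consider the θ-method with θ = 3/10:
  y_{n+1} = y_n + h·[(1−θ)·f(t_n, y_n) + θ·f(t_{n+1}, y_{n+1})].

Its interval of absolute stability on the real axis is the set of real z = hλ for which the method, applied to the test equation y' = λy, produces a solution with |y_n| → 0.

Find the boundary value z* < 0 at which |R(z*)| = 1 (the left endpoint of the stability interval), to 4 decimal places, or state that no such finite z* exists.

z* = -5.0000.

Set f=λy, z=hλ:
  y_{n+1} = y_n + z·[7/10·y_n + 3/10·y_{n+1}] ⇒ (1 − 3/10z)y_{n+1} = (1 + 7/10z)y_n
  R(z) = (1 + 7/10z)/(1 − 3/10z).

Find x<0 with |R(x)|<1.
x=-0.32: |R|=0.7080
R=−1: 1+7/10x = −1+3/10x ⇒ -2/5x=2 ⇒ x=2/(-2/5)=-5.0000
Confirm numerically:
  x=-4.914: |R|=0.98610 <1
  x=-4.329: |R|=0.88324 <1
  x=-2.910: |R|=0.55366 <1
  x=-5.540: |R|=1.08114 >1
  x=-5.171: |R|=1.02681 >1
Stable set (-5.0000, 0).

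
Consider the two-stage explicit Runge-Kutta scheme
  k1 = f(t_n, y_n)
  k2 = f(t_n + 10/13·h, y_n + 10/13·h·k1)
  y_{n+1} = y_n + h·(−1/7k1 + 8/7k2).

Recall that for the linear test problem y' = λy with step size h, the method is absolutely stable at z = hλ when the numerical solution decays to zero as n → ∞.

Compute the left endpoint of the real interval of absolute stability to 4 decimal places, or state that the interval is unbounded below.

Test eqn y'=λy, z=hλ:
  k1=λy_n ⇒ h·k1=z·y_n;  k2=λ(1+10/13z)y_n ⇒ h·k2=z(1+10/13z)y_n
  y_{n+1}/y_n = 1 − 1/7z + 8/7z(1+10/13z) = 1 + z + 80/91z²
  so R(z) = 1 + z + 80/91z².

Boundary: |R(x)|=1, x<0.
x=-1.42: |R|=1.3527
R=1: x+80/91x²=0 ⇒ x=−91/80=-1.1375; min R=1−1/(4·80/91)=0.7156>−1
Confirm numerically:
  x=-0.999: |R|=0.87836 <1
  x=-0.806: |R|=0.76511 <1
  x=-0.606: |R|=0.71684 <1
  x=-0.545: |R|=0.71612 <1
  x=-1.289: |R|=1.17168 >1
  x=-1.240: |R|=1.11174 >1
So |R|<1 on (-1.1375, 0).

left endpoint -1.1375.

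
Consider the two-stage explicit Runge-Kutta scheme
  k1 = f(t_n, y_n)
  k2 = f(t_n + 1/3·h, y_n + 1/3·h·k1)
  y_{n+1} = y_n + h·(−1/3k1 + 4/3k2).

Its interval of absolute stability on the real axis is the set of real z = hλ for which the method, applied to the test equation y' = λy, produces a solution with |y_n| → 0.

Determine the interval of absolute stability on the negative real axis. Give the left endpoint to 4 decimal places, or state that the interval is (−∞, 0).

z∈(-2.2500,0).

On y'=λy, z=hλ:
  k1=λy_n ⇒ h·k1=z·y_n;  k2=λ(1+1/3z)y_n ⇒ h·k2=z(1+1/3z)y_n
  y_{n+1}/y_n = 1 − 1/3z + 4/3z(1+1/3z) = 1 + z + 4/9z²
  ⇒ R(z) = 1 + z + 4/9z².

Solve |R(x)|<1 on ℝ⁻.
x=-0.43: |R|=0.6522
R=1: x+4/9x²=0 ⇒ x=−9/4=-2.2500; min R=1−1/(4·4/9)=0.4375>−1
Confirm numerically:
  x=-1.860: |R|=0.67760 <1
  x=-1.677: |R|=0.57292 <1
  x=-0.930: |R|=0.45440 <1
  x=-0.902: |R|=0.45960 <1
  x=-2.817: |R|=1.70988 >1
  x=-2.616: |R|=1.42554 >1
  x=-2.304: |R|=1.05530 >1
Stable set (-2.2500, 0).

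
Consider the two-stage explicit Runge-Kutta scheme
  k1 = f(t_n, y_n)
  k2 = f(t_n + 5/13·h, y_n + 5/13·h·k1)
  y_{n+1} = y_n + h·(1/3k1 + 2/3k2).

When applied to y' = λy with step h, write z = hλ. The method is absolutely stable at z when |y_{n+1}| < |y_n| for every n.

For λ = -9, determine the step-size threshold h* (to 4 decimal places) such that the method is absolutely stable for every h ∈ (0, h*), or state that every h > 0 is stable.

(-3.9000,0); λ=-9 ⇒ h* = (39/10)/9 = 0.4333.

With y'=λy (z=hλ):
  k1=λy_n ⇒ h·k1=z·y_n;  k2=λ(1+5/13z)y_n ⇒ h·k2=z(1+5/13z)y_n
  y_{n+1}/y_n = 1 + 1/3z + 2/3z(1+5/13z) = 1 + z + 10/39z²
  Hence R(z) = 1 + z + 10/39z².

Need |R(x)|<1, x<0.
x=-0.81: |R|=0.3582
R=1: x+10/39x²=0 ⇒ x=−39/10=-3.9000; min R=1−1/(4·10/39)=0.0250>−1
Confirm numerically:
  x=-3.503: |R|=0.64341 <1
  x=-2.206: |R|=0.04180 <1
  x=-2.124: |R|=0.03276 <1
  x=-2.117: |R|=0.03215 <1
  x=-4.058: |R|=1.16440 >1
  x=-3.998: |R|=1.10046 >1
So |R|<1 on (-3.9000, 0).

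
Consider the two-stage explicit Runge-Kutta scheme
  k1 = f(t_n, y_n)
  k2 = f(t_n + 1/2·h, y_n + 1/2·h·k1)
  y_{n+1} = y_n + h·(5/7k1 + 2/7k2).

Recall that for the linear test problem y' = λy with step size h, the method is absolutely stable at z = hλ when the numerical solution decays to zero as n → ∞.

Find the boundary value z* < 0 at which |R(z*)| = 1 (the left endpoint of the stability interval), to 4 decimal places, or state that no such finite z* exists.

z* = -7.0000.

On y'=λy, z=hλ:
  k1=λy_n ⇒ h·k1=z·y_n;  k2=λ(1+1/2z)y_n ⇒ h·k2=z(1+1/2z)y_n
  y_{n+1}/y_n = 1 + 5/7z + 2/7z(1+1/2z) = 1 + z + 1/7z²
  so R(z) = 1 + z + 1/7z².

Boundary: |R(x)|=1, x<0.
x=-1.56: |R|=0.2123
R=1: x+1/7x²=0 ⇒ x=−7=-7.0000; min R=1−1/(4·1/7)=-0.7500>−1
Confirm numerically:
  x=-6.821: |R|=0.82558 <1
  x=-5.774: |R|=0.01127 <1
  x=-4.022: |R|=0.71107 <1
  x=-3.711: |R|=0.74364 <1
  x=-7.589: |R|=1.63856 >1
  x=-7.299: |R|=1.31177 >1
Interval (-7.0000, 0).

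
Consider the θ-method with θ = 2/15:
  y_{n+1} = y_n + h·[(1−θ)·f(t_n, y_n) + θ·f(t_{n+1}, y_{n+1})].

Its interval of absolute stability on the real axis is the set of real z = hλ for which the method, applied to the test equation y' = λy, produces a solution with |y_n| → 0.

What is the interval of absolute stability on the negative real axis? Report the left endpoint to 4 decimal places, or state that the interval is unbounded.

Set f=λy, z=hλ:
  y_{n+1} = y_n + z·[13/15·y_n + 2/15·y_{n+1}] ⇒ (1 − 2/15z)y_{n+1} = (1 + 13/15z)y_n
  so R(z) = (1 + 13/15z)/(1 − 2/15z).

Boundary: |R(x)|=1, x<0.
x=-0.72: |R|=0.3431
R=−1: 1+13/15x = −1+2/15x ⇒ -11/15x=2 ⇒ x=2/(-11/15)=-2.7273
Confirm numerically:
  x=-2.072: |R|=0.62349 <1
  x=-1.906: |R|=0.51977 <1
  x=-1.727: |R|=0.40376 <1
  x=-1.378: |R|=0.16411 <1
  x=-3.219: |R|=1.25231 >1
  x=-3.062: |R|=1.17430 >1
  x=-3.003: |R|=1.14439 >1
So |R|<1 on (-2.7273, 0).

z∈(-2.7273,0).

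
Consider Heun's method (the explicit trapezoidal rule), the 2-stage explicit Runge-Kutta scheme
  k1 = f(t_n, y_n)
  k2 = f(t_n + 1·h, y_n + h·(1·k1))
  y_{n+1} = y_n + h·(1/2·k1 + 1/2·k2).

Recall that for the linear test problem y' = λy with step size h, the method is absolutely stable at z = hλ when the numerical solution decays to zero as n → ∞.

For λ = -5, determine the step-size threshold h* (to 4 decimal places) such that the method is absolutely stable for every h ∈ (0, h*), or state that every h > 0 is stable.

(-2.0000,0); λ=-5 ⇒ h* = 0.4000.

On y'=λy, z=hλ:
  order 2, 2-stage ⇒ R(z)=1+z+z^2/2
  (e.g. R(-1.68)=0.73120, |R|=0.73120)

Solve |R(x)|<1 on ℝ⁻.
x=-1.68: |R|=0.7312
|R(-2.09)|=1.0940 |R(-2.05)|=1.0512 |R(-0.66)|=0.5578
Bisect:
  x_lo=-2.5977 |R|=1.7763  x_hi=-0.3575 |R|=0.7064
  mid=-1.47761 |R|=0.61406 →hi
  mid=-2.03766 |R|=1.03837 →lo
  mid=-1.75764 |R|=0.78701 →hi
  mid=-1.89765 |R|=0.90289 →hi
  mid=-1.96766 |R|=0.96818 →hi
  mid=-2.00266 |R|=1.00266 →lo
  mid=-1.98516 |R|=0.98527 →hi
  mid=-1.99391 |R|=0.99393 →hi
  ...
  [-2.00006,-1.99993] ⇒ x*=-2.0000
So |R|<1 on (-2.0000, 0).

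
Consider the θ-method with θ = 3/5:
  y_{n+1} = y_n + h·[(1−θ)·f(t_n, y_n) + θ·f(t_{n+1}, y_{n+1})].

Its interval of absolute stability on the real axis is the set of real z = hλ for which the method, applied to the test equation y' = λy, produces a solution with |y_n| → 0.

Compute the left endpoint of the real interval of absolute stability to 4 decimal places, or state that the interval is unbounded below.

(−∞, 0) — no finite endpoint.

Test eqn y'=λy, z=hλ:
  y_{n+1} = y_n + z·[2/5·y_n + 3/5·y_{n+1}] ⇒ (1 − 3/5z)y_{n+1} = (1 + 2/5z)y_n
  R(z) = (1 + 2/5z)/(1 − 3/5z).

Need |R(x)|<1, x<0.
x=-1.05: |R|=0.3558
x=-2: |R|=0.0909
x=-10: |R|=0.4286
x=-100: |R|=0.6393
θ=3/5≥1/2 ⇒ |1+2/5x|<|1−3/5x| ∀x<0 ⇒ stable on all of ℝ⁻.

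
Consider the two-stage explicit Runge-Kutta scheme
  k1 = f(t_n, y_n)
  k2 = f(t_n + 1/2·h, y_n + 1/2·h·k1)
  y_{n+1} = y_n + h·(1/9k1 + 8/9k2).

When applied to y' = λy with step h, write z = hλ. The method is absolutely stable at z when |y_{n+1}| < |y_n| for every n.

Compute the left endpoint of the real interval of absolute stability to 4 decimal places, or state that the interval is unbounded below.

left endpoint -2.2500.

Set f=λy, z=hλ:
  k1=λy_n ⇒ h·k1=z·y_n;  k2=λ(1+1/2z)y_n ⇒ h·k2=z(1+1/2z)y_n
  y_{n+1}/y_n = 1 + 1/9z + 8/9z(1+1/2z) = 1 + z + 4/9z²
  Hence R(z) = 1 + z + 4/9z².

Need |R(x)|<1, x<0.
x=-0.91: |R|=0.4580
R=1: x+4/9x²=0 ⇒ x=−9/4=-2.2500; min R=1−1/(4·4/9)=0.4375>−1
Confirm numerically:
  x=-2.217: |R|=0.96748 <1
  x=-1.995: |R|=0.77390 <1
  x=-1.904: |R|=0.70721 <1
  x=-1.271: |R|=0.44697 <1
  x=-2.826: |R|=1.72346 >1
  x=-2.787: |R|=1.66516 >1
So |R|<1 on (-2.2500, 0).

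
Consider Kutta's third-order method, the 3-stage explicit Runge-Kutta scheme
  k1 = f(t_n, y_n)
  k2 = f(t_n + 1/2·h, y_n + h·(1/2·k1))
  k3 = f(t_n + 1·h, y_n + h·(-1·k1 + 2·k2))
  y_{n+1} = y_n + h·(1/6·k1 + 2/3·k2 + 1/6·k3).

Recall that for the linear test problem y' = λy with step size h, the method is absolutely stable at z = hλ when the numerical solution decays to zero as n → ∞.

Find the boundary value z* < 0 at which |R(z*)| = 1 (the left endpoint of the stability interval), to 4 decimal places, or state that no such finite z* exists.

Test eqn y'=λy, z=hλ:
  order 3, 3-stage ⇒ R(z)=1+z+z^2/2+z^3/6
  (e.g. R(-1.53)=0.04352, |R|=0.04352)

Find x<0 with |R(x)|<1.
x=-1.53: |R|=0.0435
|R(-2.66)|=1.2590 |R(-1.86)|=0.2027 |R(-1.01)|=0.3283
Bisect:
  x_lo=-3.1400 |R|=2.3701  x_hi=-0.3572 |R|=0.6990
  mid=-1.74860 |R|=0.11088 →hi
  mid=-2.44431 |R|=0.89097 →hi
  mid=-2.79217 |R|=1.52211 →lo
  mid=-2.61824 |R|=1.18206 →lo
  mid=-2.53127 |R|=1.03072 →lo
  mid=-2.48779 |R|=0.95944 →hi
  mid=-2.50953 |R|=0.99473 →hi
  ...
  [-2.51276,-2.51259] ⇒ x*=-2.5127
Interval (-2.5127, 0).

left endpoint -2.5127.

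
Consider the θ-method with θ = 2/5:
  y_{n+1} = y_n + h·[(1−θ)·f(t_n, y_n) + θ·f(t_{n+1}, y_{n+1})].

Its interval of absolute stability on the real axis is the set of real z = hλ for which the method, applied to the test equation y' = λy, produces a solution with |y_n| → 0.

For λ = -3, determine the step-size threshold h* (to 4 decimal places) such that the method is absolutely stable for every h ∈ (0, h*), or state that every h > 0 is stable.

(-10.0000,0); λ=-3 ⇒ h* = (10)/3 = 3.3333.

Test eqn y'=λy, z=hλ:
  y_{n+1} = y_n + z·[3/5·y_n + 2/5·y_{n+1}] ⇒ (1 − 2/5z)y_{n+1} = (1 + 3/5z)y_n
  Hence R(z) = (1 + 3/5z)/(1 − 2/5z).

Boundary: |R(x)|=1, x<0.
x=-0.53: |R|=0.5627
R=−1: 1+3/5x = −1+2/5x ⇒ -1/5x=2 ⇒ x=2/(-1/5)=-10.0000
Confirm numerically:
  x=-8.676: |R|=0.94077 <1
  x=-8.579: |R|=0.93587 <1
  x=-7.180: |R|=0.85434 <1
  x=-10.197: |R|=1.00776 >1
  x=-10.039: |R|=1.00156 >1
Stable set (-10.0000, 0).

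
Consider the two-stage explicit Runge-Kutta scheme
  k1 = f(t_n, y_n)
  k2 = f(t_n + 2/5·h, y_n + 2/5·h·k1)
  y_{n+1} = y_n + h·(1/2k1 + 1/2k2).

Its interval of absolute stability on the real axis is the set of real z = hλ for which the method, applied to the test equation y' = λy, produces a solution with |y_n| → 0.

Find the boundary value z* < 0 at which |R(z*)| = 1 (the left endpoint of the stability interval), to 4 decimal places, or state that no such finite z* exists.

With y'=λy (z=hλ):
  k1=λy_n ⇒ h·k1=z·y_n;  k2=λ(1+2/5z)y_n ⇒ h·k2=z(1+2/5z)y_n
  y_{n+1}/y_n = 1 + 1/2z + 1/2z(1+2/5z) = 1 + z + 1/5z²
  ⇒ R(z) = 1 + z + 1/5z².

Solve |R(x)|<1 on ℝ⁻.
x=-1.31: |R|=0.0332
R=1: x+1/5x²=0 ⇒ x=−5=-5.0000; min R=1−1/(4·1/5)=-0.2500>−1
Confirm numerically:
  x=-4.142: |R|=0.28923 <1
  x=-4.048: |R|=0.22926 <1
  x=-3.668: |R|=0.02284 <1
  x=-2.806: |R|=0.23127 <1
  x=-5.544: |R|=1.60319 >1
  x=-5.157: |R|=1.16193 >1
  x=-5.073: |R|=1.07407 >1
Stable set (-5.0000, 0).

left endpoint -5.0000.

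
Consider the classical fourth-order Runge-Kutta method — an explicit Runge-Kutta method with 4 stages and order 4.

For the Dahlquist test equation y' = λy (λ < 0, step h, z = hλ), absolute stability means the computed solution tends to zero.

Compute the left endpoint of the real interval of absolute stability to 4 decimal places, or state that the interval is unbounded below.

left endpoint -2.7853.

With y'=λy (z=hλ):
  order 4, 4-stage ⇒ R(z)=1+z+z^2/2+z^3/6+z^4/24
  (e.g. R(-0.73)=0.48345, |R|=0.48345)

Find x<0 with |R(x)|<1.
x=-0.73: |R|=0.4834
|R(-2.62)|=0.7781 |R(-2.01)|=0.3367 |R(-1.35)|=0.2896
Bisect:
  x_lo=-3.5719 |R|=2.9944  x_hi=-0.3918 |R|=0.6759
  mid=-1.98183 |R|=0.32744 →hi
  mid=-2.77686 |R|=0.98736 →hi
  mid=-3.17437 |R|=1.76355 →lo
  mid=-2.97561 |R|=1.32697 →lo
  mid=-2.87624 |R|=1.14600 →lo
  mid=-2.82655 |R|=1.06400 →lo
  mid=-2.80170 |R|=1.02502 →lo
  mid=-2.78928 |R|=1.00603 →lo
  mid=-2.78307 |R|=0.99665 →hi
  ...
  [-2.78540,-2.78520] ⇒ x*=-2.7853
Interval (-2.7853, 0).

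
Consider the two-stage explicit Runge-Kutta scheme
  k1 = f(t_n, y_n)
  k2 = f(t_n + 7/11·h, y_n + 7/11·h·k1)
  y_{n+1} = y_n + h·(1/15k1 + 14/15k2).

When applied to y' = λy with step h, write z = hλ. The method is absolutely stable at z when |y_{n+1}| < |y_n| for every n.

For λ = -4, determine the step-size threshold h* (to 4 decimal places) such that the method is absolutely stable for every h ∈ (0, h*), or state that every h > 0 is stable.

On y'=λy, z=hλ:
  k1=λy_n ⇒ h·k1=z·y_n;  k2=λ(1+7/11z)y_n ⇒ h·k2=z(1+7/11z)y_n
  y_{n+1}/y_n = 1 + 1/15z + 14/15z(1+7/11z) = 1 + z + 98/165z²
  ⇒ R(z) = 1 + z + 98/165z².

Solve |R(x)|<1 on ℝ⁻.
x=-0.31: |R|=0.7471
R=1: x+98/165x²=0 ⇒ x=−165/98=-1.6837; min R=1−1/(4·98/165)=0.5791>−1
Confirm numerically:
  x=-1.562: |R|=0.88712 <1
  x=-1.421: |R|=0.77831 <1
  x=-1.296: |R|=0.70159 <1
  x=-2.098: |R|=1.51629 >1
  x=-1.819: |R|=1.14620 >1
Interval (-1.6837, 0).

(-1.6837,0); λ=-4 ⇒ h* = (165/98)/4 = 0.4209.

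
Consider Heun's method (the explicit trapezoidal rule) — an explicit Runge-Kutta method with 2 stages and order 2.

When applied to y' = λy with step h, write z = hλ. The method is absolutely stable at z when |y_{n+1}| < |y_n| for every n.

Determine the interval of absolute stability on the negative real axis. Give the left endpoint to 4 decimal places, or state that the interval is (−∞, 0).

z∈(-2.0000,0).

Set f=λy, z=hλ:
  order 2, 2-stage ⇒ R(z)=1+z+z^2/2
  (e.g. R(-1.65)=0.71125, |R|=0.71125)

Solve |R(x)|<1 on ℝ⁻.
x=-1.65: |R|=0.7112
|R(-2.35)|=1.4113 |R(-1.03)|=0.5005 |R(-0.54)|=0.6058
Bisect:
  x_lo=-2.8728 |R|=2.2537  x_hi=-0.3249 |R|=0.7279
  mid=-1.59884 |R|=0.67930 →hi
  mid=-2.23582 |R|=1.26362 →lo
  mid=-1.91733 |R|=0.92074 →hi
  mid=-2.07657 |R|=1.07950 →lo
  mid=-1.99695 |R|=0.99695 →hi
  mid=-2.03676 |R|=1.03744 →lo
  mid=-2.01686 |R|=1.01700 →lo
  mid=-2.00690 |R|=1.00693 →lo
  ...
  [-2.00006,-1.99990] ⇒ x*=-2.0000
So |R|<1 on (-2.0000, 0).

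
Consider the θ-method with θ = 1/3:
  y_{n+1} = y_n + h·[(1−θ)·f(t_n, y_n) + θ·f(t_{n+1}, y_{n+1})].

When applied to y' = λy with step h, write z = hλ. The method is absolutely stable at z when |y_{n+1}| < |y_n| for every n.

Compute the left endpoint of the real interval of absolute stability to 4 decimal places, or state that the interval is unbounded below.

Set f=λy, z=hλ:
  y_{n+1} = y_n + z·[2/3·y_n + 1/3·y_{n+1}] ⇒ (1 − 1/3z)y_{n+1} = (1 + 2/3z)y_n
  so R(z) = (1 + 2/3z)/(1 − 1/3z).

Solve |R(x)|<1 on ℝ⁻.
x=-0.43: |R|=0.6239
R=−1: 1+2/3x = −1+1/3x ⇒ -1/3x=2 ⇒ x=2/(-1/3)=-6.0000
Confirm numerically:
  x=-4.931: |R|=0.86521 <1
  x=-4.444: |R|=0.79097 <1
  x=-3.310: |R|=0.57369 <1
  x=-2.580: |R|=0.38710 <1
  x=-6.443: |R|=1.04691 >1
  x=-6.083: |R|=1.00914 >1
Interval (-6.0000, 0).

z* = -6.0000.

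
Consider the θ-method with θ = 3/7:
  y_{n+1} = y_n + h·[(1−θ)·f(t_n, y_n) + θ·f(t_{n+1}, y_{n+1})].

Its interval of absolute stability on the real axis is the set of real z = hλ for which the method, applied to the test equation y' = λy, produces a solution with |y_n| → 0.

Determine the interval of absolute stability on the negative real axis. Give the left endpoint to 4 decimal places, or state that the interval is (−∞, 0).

(-14.0000, 0).

On y'=λy, z=hλ:
  y_{n+1} = y_n + z·[4/7·y_n + 3/7·y_{n+1}] ⇒ (1 − 3/7z)y_{n+1} = (1 + 4/7z)y_n
  R(z) = (1 + 4/7z)/(1 − 3/7z).

Solve |R(x)|<1 on ℝ⁻.
x=-1.56: |R|=0.0651
R=−1: 1+4/7x = −1+3/7x ⇒ -1/7x=2 ⇒ x=2/(-1/7)=-14.0000
Confirm numerically:
  x=-12.348: |R|=0.96249 <1
  x=-11.441: |R|=0.93807 <1
  x=-9.395: |R|=0.86912 <1
  x=-14.289: |R|=1.00580 >1
  x=-14.271: |R|=1.00544 >1
  x=-14.064: |R|=1.00130 >1
So |R|<1 on (-14.0000, 0).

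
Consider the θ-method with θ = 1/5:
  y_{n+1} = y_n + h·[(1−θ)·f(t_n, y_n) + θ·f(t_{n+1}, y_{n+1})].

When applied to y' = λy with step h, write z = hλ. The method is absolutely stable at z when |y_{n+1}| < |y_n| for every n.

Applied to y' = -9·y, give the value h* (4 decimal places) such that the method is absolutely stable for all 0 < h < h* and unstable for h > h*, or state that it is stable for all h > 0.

On y'=λy, z=hλ:
  y_{n+1} = y_n + z·[4/5·y_n + 1/5·y_{n+1}] ⇒ (1 − 1/5z)y_{n+1} = (1 + 4/5z)y_n
  so R(z) = (1 + 4/5z)/(1 − 1/5z).

Solve |R(x)|<1 on ℝ⁻.
x=-1.61: |R|=0.2179
R=−1: 1+4/5x = −1+1/5x ⇒ -3/5x=2 ⇒ x=2/(-3/5)=-3.3333
Confirm numerically:
  x=-3.234: |R|=0.96381 <1
  x=-2.577: |R|=0.70054 <1
  x=-2.375: |R|=0.61017 <1
  x=-1.405: |R|=0.09680 <1
  x=-3.874: |R|=1.18278 >1
  x=-3.767: |R|=1.14840 >1
Stable set (-3.3333, 0).

(-3.3333,0); λ=-9 ⇒ h* = (10/3)/9 = 0.3704.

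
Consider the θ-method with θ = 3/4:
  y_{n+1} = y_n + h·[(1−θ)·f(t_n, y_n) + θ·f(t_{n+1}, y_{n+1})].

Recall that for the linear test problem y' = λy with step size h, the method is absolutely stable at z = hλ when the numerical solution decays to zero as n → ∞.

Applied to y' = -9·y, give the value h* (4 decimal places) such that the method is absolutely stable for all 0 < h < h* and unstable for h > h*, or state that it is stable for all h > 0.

interval (−∞, 0). Any h>0 works for λ=-9.

On y'=λy, z=hλ:
  y_{n+1} = y_n + z·[1/4·y_n + 3/4·y_{n+1}] ⇒ (1 − 3/4z)y_{n+1} = (1 + 1/4z)y_n
  R(z) = (1 + 1/4z)/(1 − 3/4z).

Boundary: |R(x)|=1, x<0.
x=-0.58: |R|=0.5958
x=-2: |R|=0.2000
x=-10: |R|=0.1765
x=-100: |R|=0.3158
θ=3/4≥1/2 ⇒ |1+1/4x|<|1−3/4x| ∀x<0 ⇒ stable on all of ℝ⁻.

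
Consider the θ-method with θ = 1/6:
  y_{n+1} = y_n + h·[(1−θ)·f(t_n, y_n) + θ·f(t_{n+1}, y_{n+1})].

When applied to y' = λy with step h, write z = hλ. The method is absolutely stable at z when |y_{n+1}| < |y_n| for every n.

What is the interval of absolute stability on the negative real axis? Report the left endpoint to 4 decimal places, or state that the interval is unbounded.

With y'=λy (z=hλ):
  y_{n+1} = y_n + z·[5/6·y_n + 1/6·y_{n+1}] ⇒ (1 − 1/6z)y_{n+1} = (1 + 5/6z)y_n
  R(z) = (1 + 5/6z)/(1 − 1/6z).

Need |R(x)|<1, x<0.
x=-0.73: |R|=0.3492
R=−1: 1+5/6x = −1+1/6x ⇒ -2/3x=2 ⇒ x=2/(-2/3)=-3.0000
Confirm numerically:
  x=-2.673: |R|=0.84919 <1
  x=-2.285: |R|=0.65480 <1
  x=-2.134: |R|=0.57413 <1
  x=-3.482: |R|=1.20333 >1
  x=-3.241: |R|=1.10432 >1
  x=-3.079: |R|=1.03481 >1
So |R|<1 on (-3.0000, 0).

(-3.0000, 0).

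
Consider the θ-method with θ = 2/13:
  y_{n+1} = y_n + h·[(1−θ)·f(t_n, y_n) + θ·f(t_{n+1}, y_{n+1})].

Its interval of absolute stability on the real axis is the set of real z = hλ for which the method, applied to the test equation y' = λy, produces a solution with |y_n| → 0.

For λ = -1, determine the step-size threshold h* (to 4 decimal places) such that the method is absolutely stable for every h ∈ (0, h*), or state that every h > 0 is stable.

(-2.8889,0); λ=-1 ⇒ h* = (26/9)/1 = 2.8889.

On y'=λy, z=hλ:
  y_{n+1} = y_n + z·[11/13·y_n + 2/13·y_{n+1}] ⇒ (1 − 2/13z)y_{n+1} = (1 + 11/13z)y_n
  so R(z) = (1 + 11/13z)/(1 − 2/13z).

Solve |R(x)|<1 on ℝ⁻.
x=-0.75: |R|=0.3276
R=−1: 1+11/13x = −1+2/13x ⇒ -9/13x=2 ⇒ x=2/(-9/13)=-2.8889
Confirm numerically:
  x=-2.263: |R|=0.67859 <1
  x=-1.956: |R|=0.50355 <1
  x=-1.564: |R|=0.26066 <1
  x=-3.397: |R|=1.23103 >1
  x=-3.178: |R|=1.13443 >1
  x=-3.116: |R|=1.10628 >1
Interval (-2.8889, 0).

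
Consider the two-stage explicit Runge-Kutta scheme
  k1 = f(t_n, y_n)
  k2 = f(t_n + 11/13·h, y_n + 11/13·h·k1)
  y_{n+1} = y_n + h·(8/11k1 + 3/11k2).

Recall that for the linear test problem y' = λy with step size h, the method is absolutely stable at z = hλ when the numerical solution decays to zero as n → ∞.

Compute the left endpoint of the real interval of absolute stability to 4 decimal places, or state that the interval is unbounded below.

left endpoint -4.3333.

Set f=λy, z=hλ:
  k1=λy_n ⇒ h·k1=z·y_n;  k2=λ(1+11/13z)y_n ⇒ h·k2=z(1+11/13z)y_n
  y_{n+1}/y_n = 1 + 8/11z + 3/11z(1+11/13z) = 1 + z + 3/13z²
  R(z) = 1 + z + 3/13z².

Solve |R(x)|<1 on ℝ⁻.
x=-0.39: |R|=0.6451
R=1: x+3/13x²=0 ⇒ x=−13/3=-4.3333; min R=1−1/(4·3/13)=-0.0833>−1
Confirm numerically:
  x=-3.904: |R|=0.61320 <1
  x=-3.123: |R|=0.12772 <1
  x=-2.887: |R|=0.03641 <1
  x=-2.230: |R|=0.08241 <1
  x=-4.843: |R|=1.56961 >1
  x=-4.461: |R|=1.13143 >1
  x=-4.459: |R|=1.12931 >1
Interval (-4.3333, 0).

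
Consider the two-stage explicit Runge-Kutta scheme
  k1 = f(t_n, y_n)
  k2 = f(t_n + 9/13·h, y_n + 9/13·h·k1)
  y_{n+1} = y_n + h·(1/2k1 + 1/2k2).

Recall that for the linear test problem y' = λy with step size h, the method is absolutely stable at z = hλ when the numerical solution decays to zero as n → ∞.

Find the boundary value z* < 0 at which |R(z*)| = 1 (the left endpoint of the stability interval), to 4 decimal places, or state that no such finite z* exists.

With y'=λy (z=hλ):
  k1=λy_n ⇒ h·k1=z·y_n;  k2=λ(1+9/13z)y_n ⇒ h·k2=z(1+9/13z)y_n
  y_{n+1}/y_n = 1 + 1/2z + 1/2z(1+9/13z) = 1 + z + 9/26z²
  ⇒ R(z) = 1 + z + 9/26z².

Need |R(x)|<1, x<0.
x=-1.04: |R|=0.3344
R=1: x+9/26x²=0 ⇒ x=−26/9=-2.8889; min R=1−1/(4·9/26)=0.2778>−1
Confirm numerically:
  x=-2.438: |R|=0.61948 <1
  x=-1.888: |R|=0.34588 <1
  x=-1.436: |R|=0.27780 <1
  x=-3.433: |R|=1.64659 >1
  x=-3.357: |R|=1.54396 >1
So |R|<1 on (-2.8889, 0).

z* = -2.8889.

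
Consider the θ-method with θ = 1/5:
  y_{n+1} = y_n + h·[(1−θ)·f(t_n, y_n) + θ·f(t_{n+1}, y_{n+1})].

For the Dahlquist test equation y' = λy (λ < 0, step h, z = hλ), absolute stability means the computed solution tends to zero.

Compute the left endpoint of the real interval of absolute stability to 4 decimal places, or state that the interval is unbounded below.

z* = -3.3333.

Set f=λy, z=hλ:
  y_{n+1} = y_n + z·[4/5·y_n + 1/5·y_{n+1}] ⇒ (1 − 1/5z)y_{n+1} = (1 + 4/5z)y_n
  Hence R(z) = (1 + 4/5z)/(1 − 1/5z).

Solve |R(x)|<1 on ℝ⁻.
x=-0.32: |R|=0.6992
R=−1: 1+4/5x = −1+1/5x ⇒ -3/5x=2 ⇒ x=2/(-3/5)=-3.3333
Confirm numerically:
  x=-1.992: |R|=0.42449 <1
  x=-1.734: |R|=0.28750 <1
  x=-1.523: |R|=0.16741 <1
  x=-3.837: |R|=1.17099 >1
  x=-3.724: |R|=1.13434 >1
  x=-3.435: |R|=1.03616 >1
Interval (-3.3333, 0).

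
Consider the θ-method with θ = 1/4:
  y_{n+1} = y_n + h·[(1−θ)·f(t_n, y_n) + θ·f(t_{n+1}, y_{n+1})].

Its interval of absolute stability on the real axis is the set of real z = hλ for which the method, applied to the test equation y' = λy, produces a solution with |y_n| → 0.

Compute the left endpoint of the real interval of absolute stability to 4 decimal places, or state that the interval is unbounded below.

Set f=λy, z=hλ:
  y_{n+1} = y_n + z·[3/4·y_n + 1/4·y_{n+1}] ⇒ (1 − 1/4z)y_{n+1} = (1 + 3/4z)y_n
  Hence R(z) = (1 + 3/4z)/(1 − 1/4z).

Boundary: |R(x)|=1, x<0.
x=-0.88: |R|=0.2787
R=−1: 1+3/4x = −1+1/4x ⇒ -1/2x=2 ⇒ x=2/(-1/2)=-4.0000
Confirm numerically:
  x=-3.838: |R|=0.95866 <1
  x=-3.127: |R|=0.75502 <1
  x=-2.012: |R|=0.33866 <1
  x=-4.469: |R|=1.11076 >1
  x=-4.360: |R|=1.08612 >1
  x=-4.053: |R|=1.01316 >1
So |R|<1 on (-4.0000, 0).

left endpoint -4.0000.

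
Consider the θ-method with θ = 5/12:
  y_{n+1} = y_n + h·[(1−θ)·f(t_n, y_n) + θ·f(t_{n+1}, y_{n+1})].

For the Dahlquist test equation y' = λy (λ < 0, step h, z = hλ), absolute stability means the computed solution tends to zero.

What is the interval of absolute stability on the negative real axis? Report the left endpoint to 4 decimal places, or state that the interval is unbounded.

z∈(-12.0000,0).

With y'=λy (z=hλ):
  y_{n+1} = y_n + z·[7/12·y_n + 5/12·y_{n+1}] ⇒ (1 − 5/12z)y_{n+1} = (1 + 7/12z)y_n
  so R(z) = (1 + 7/12z)/(1 − 5/12z).

Boundary: |R(x)|=1, x<0.
x=-1.38: |R|=0.1238
R=−1: 1+7/12x = −1+5/12x ⇒ -1/6x=2 ⇒ x=2/(-1/6)=-12.0000
Confirm numerically:
  x=-9.903: |R|=0.93182 <1
  x=-9.504: |R|=0.91613 <1
  x=-6.336: |R|=0.74066 <1
  x=-12.524: |R|=1.01404 >1
  x=-12.292: |R|=1.00795 >1
  x=-12.193: |R|=1.00529 >1
Interval (-12.0000, 0).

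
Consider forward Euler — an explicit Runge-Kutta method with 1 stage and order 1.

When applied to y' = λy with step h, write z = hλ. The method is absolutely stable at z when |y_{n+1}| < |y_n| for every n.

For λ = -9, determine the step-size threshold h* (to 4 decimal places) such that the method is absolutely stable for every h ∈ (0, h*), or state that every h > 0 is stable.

(-2.0000,0); λ=-9 ⇒ h* = 0.2222.

Set f=λy, z=hλ:
  order 1, 1-stage ⇒ R(z)=1+z
  (e.g. R(-0.85)=0.15000, |R|=0.15000)

Find x<0 with |R(x)|<1.
x=-0.85: |R|=0.1500
|R(-1.17)|=0.1700 |R(-1.04)|=0.0400 |R(-0.88)|=0.1200
Bisect:
  x_lo=-2.5782 |R|=1.5782  x_hi=-0.0837 |R|=0.9163
  mid=-1.33095 |R|=0.33095 →hi
  mid=-1.95458 |R|=0.95458 →hi
  mid=-2.26640 |R|=1.26640 →lo
  mid=-2.11049 |R|=1.11049 →lo
  mid=-2.03254 |R|=1.03254 →lo
  mid=-1.99356 |R|=0.99356 →hi
  mid=-2.01305 |R|=1.01305 →lo
  mid=-2.00331 |R|=1.00331 →lo
  mid=-1.99843 |R|=0.99843 →hi
  mid=-2.00087 |R|=1.00087 →lo
  ...
  [-2.00011,-1.99996] ⇒ x*=-2.0000
Stable set (-2.0000, 0).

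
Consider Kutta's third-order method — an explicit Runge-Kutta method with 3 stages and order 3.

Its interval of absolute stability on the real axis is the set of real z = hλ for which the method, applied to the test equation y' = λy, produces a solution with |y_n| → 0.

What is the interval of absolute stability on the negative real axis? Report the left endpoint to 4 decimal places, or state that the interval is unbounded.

On y'=λy, z=hλ:
  order 3, 3-stage ⇒ R(z)=1+z+z^2/2+z^3/6
  (e.g. R(-1.41)=0.11685, |R|=0.11685)

Need |R(x)|<1, x<0.
x=-1.41: |R|=0.1168
|R(-2.35)|=0.7517 |R(-2.18)|=0.5305 |R(-1.04)|=0.3133
Bisect:
  x_lo=-3.1626 |R|=2.4338  x_hi=-0.0851 |R|=0.9184
  mid=-1.62389 |R|=0.01909 →hi
  mid=-2.39326 |R|=0.81406 →hi
  mid=-2.77795 |R|=1.49236 →lo
  mid=-2.58561 |R|=1.12388 →lo
  mid=-2.48944 |R|=0.96208 →hi
  mid=-2.53752 |R|=1.04120 →lo
  mid=-2.51348 |R|=1.00121 →lo
  mid=-2.50146 |R|=0.98154 →hi
  ...
  [-2.51291,-2.51273] ⇒ x*=-2.5127
Stable set (-2.5127, 0).

(-2.5127, 0).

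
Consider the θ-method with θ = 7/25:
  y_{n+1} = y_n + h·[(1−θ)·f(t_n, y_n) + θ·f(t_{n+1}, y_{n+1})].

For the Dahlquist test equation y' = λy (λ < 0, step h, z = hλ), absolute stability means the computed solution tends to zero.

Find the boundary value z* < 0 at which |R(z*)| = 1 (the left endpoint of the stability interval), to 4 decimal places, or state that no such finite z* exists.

left endpoint -4.5455.

With y'=λy (z=hλ):
  y_{n+1} = y_n + z·[18/25·y_n + 7/25·y_{n+1}] ⇒ (1 − 7/25z)y_{n+1} = (1 + 18/25z)y_n
  ⇒ R(z) = (1 + 18/25z)/(1 − 7/25z).

Find x<0 with |R(x)|<1.
x=-1.04: |R|=0.1945
R=−1: 1+18/25x = −1+7/25x ⇒ -11/25x=2 ⇒ x=2/(-11/25)=-4.5455
Confirm numerically:
  x=-3.923: |R|=0.86948 <1
  x=-3.836: |R|=0.84949 <1
  x=-2.470: |R|=0.46016 <1
  x=-4.878: |R|=1.06185 >1
  x=-4.773: |R|=1.04285 >1
  x=-4.677: |R|=1.02506 >1
Interval (-4.5455, 0).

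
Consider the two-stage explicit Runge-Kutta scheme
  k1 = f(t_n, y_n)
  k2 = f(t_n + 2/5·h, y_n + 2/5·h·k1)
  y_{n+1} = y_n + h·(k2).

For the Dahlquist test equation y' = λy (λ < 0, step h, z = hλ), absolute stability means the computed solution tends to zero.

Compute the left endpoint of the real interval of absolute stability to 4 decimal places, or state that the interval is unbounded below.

Set f=λy, z=hλ:
  k1=λy_n ⇒ h·k1=z·y_n;  k2=λ(1+2/5z)y_n ⇒ h·k2=z(1+2/5z)y_n
  y_{n+1}/y_n = 1 + z(1+2/5z) = 1 + z + 2/5z²
  so R(z) = 1 + z + 2/5z².

Solve |R(x)|<1 on ℝ⁻.
x=-0.49: |R|=0.6060
R=1: x+2/5x²=0 ⇒ x=−5/2=-2.5000; min R=1−1/(4·2/5)=0.3750>−1
Confirm numerically:
  x=-2.449: |R|=0.95004 <1
  x=-2.248: |R|=0.77340 <1
  x=-1.501: |R|=0.40020 <1
  x=-2.728: |R|=1.24879 >1
  x=-2.565: |R|=1.06669 >1
  x=-2.561: |R|=1.06249 >1
So |R|<1 on (-2.5000, 0).

z* = -2.5000.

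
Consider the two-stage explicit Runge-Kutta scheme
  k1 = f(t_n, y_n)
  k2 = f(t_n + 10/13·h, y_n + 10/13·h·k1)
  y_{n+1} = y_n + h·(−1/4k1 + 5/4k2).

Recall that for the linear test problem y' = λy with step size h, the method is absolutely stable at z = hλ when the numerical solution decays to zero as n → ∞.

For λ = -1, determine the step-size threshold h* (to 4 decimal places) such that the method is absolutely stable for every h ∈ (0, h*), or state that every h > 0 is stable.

(-1.0400,0); λ=-1 ⇒ h* = (26/25)/1 = 1.0400.

Set f=λy, z=hλ:
  k1=λy_n ⇒ h·k1=z·y_n;  k2=λ(1+10/13z)y_n ⇒ h·k2=z(1+10/13z)y_n
  y_{n+1}/y_n = 1 − 1/4z + 5/4z(1+10/13z) = 1 + z + 25/26z²
  ⇒ R(z) = 1 + z + 25/26z².

Find x<0 with |R(x)|<1.
x=-1.68: |R|=2.0338
R=1: x+25/26x²=0 ⇒ x=−26/25=-1.0400; min R=1−1/(4·25/26)=0.7400>−1
Confirm numerically:
  x=-0.671: |R|=0.76192 <1
  x=-0.653: |R|=0.75701 <1
  x=-0.579: |R|=0.74335 <1
  x=-0.426: |R|=0.74850 <1
  x=-1.577: |R|=1.81428 >1
  x=-1.544: |R|=1.74825 >1
  x=-1.506: |R|=1.67480 >1
Stable set (-1.0400, 0).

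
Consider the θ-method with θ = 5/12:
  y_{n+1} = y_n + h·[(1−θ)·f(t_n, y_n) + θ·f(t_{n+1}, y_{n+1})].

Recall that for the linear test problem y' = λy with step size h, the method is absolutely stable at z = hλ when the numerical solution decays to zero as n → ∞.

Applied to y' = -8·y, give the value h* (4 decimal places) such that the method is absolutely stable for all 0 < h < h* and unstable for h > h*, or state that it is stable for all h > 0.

Set f=λy, z=hλ:
  y_{n+1} = y_n + z·[7/12·y_n + 5/12·y_{n+1}] ⇒ (1 − 5/12z)y_{n+1} = (1 + 7/12z)y_n
  ⇒ R(z) = (1 + 7/12z)/(1 − 5/12z).

Find x<0 with |R(x)|<1.
x=-1.61: |R|=0.0364
R=−1: 1+7/12x = −1+5/12x ⇒ -1/6x=2 ⇒ x=2/(-1/6)=-12.0000
Confirm numerically:
  x=-11.177: |R|=0.97575 <1
  x=-10.010: |R|=0.93586 <1
  x=-8.522: |R|=0.87262 <1
  x=-6.867: |R|=0.77844 <1
  x=-12.445: |R|=1.01199 >1
  x=-12.163: |R|=1.00448 >1
Stable set (-12.0000, 0).

(-12.0000,0); λ=-8 ⇒ h* = (12)/8 = 1.5000.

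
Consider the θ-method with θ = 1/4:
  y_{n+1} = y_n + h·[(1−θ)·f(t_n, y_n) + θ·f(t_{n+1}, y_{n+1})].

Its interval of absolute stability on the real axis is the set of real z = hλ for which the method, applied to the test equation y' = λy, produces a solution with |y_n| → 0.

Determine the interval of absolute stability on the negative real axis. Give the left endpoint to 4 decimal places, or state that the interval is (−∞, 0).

(-4.0000, 0).

Set f=λy, z=hλ:
  y_{n+1} = y_n + z·[3/4·y_n + 1/4·y_{n+1}] ⇒ (1 − 1/4z)y_{n+1} = (1 + 3/4z)y_n
  so R(z) = (1 + 3/4z)/(1 − 1/4z).

Need |R(x)|<1, x<0.
x=-1.64: |R|=0.1631
R=−1: 1+3/4x = −1+1/4x ⇒ -1/2x=2 ⇒ x=2/(-1/2)=-4.0000
Confirm numerically:
  x=-3.663: |R|=0.91204 <1
  x=-2.100: |R|=0.37705 <1
  x=-2.009: |R|=0.33733 <1
  x=-1.655: |R|=0.17065 <1
  x=-4.160: |R|=1.03922 >1
  x=-4.092: |R|=1.02274 >1
Stable set (-4.0000, 0).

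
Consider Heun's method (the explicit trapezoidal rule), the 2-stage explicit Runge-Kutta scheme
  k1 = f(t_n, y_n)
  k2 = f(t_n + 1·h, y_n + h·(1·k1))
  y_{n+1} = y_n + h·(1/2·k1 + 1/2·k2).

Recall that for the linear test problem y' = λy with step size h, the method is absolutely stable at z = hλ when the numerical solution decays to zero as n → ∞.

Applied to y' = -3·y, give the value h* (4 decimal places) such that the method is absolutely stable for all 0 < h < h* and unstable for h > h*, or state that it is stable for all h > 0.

(-2.0000,0); λ=-3 ⇒ h* = 0.6667.

Set f=λy, z=hλ:
  order 2, 2-stage ⇒ R(z)=1+z+z^2/2
  (e.g. R(-1.37)=0.56845, |R|=0.56845)

Solve |R(x)|<1 on ℝ⁻.
x=-1.37: |R|=0.5685
|R(-1.55)|=0.6513 |R(-1.46)|=0.6058 |R(-1.08)|=0.5032
Bisect:
  x_lo=-2.7170 |R|=1.9741  x_hi=-0.0945 |R|=0.9100
  mid=-1.40577 |R|=0.58232 →hi
  mid=-2.06140 |R|=1.06328 →lo
  mid=-1.73358 |R|=0.76907 →hi
  mid=-1.89749 |R|=0.90275 →hi
  mid=-1.97945 |R|=0.97966 →hi
  mid=-2.02042 |R|=1.02063 →lo
  mid=-1.99993 |R|=0.99993 →hi
  mid=-2.01018 |R|=1.01023 →lo
  ...
  [-2.00009,-1.99993] ⇒ x*=-2.0000
So |R|<1 on (-2.0000, 0).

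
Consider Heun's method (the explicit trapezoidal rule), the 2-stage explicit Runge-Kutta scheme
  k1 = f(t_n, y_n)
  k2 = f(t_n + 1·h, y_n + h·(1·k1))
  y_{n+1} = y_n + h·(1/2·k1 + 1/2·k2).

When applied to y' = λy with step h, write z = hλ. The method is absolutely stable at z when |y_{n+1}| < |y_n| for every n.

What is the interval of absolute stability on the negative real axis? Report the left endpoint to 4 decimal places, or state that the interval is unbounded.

z∈(-2.0000,0).

Set f=λy, z=hλ:
  order 2, 2-stage ⇒ R(z)=1+z+z^2/2
  (e.g. R(-0.98)=0.50020, |R|=0.50020)

Boundary: |R(x)|=1, x<0.
x=-0.98: |R|=0.5002
|R(-1.82)|=0.8362 |R(-1.34)|=0.5578 |R(-0.86)|=0.5098
Bisect:
  x_lo=-2.7667 |R|=2.0606  x_hi=-0.0930 |R|=0.9113
  mid=-1.42985 |R|=0.59239 →hi
  mid=-2.09828 |R|=1.10311 →lo
  mid=-1.76407 |R|=0.79190 →hi
  mid=-1.93117 |R|=0.93354 →hi
  mid=-2.01473 |R|=1.01483 →lo
  mid=-1.97295 |R|=0.97332 →hi
  mid=-1.99384 |R|=0.99386 →hi
  mid=-2.00428 |R|=1.00429 →lo
  mid=-1.99906 |R|=0.99906 →hi
  ...
  [-2.00004,-1.99988] ⇒ x*=-2.0000
Stable set (-2.0000, 0).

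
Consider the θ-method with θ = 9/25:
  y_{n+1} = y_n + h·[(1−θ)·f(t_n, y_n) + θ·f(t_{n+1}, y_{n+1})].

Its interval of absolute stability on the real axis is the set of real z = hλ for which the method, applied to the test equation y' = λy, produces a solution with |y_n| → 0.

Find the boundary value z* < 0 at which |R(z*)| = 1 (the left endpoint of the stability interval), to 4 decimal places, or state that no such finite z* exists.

left endpoint -7.1429.

With y'=λy (z=hλ):
  y_{n+1} = y_n + z·[16/25·y_n + 9/25·y_{n+1}] ⇒ (1 − 9/25z)y_{n+1} = (1 + 16/25z)y_n
  Hence R(z) = (1 + 16/25z)/(1 − 9/25z).

Need |R(x)|<1, x<0.
x=-1.68: |R|=0.0469
R=−1: 1+16/25x = −1+9/25x ⇒ -7/25x=2 ⇒ x=2/(-7/25)=-7.1429
Confirm numerically:
  x=-6.905: |R|=0.98089 <1
  x=-5.604: |R|=0.85720 <1
  x=-4.334: |R|=0.69281 <1
  x=-4.230: |R|=0.67671 <1
  x=-7.454: |R|=1.02365 >1
  x=-7.230: |R|=1.00677 >1
So |R|<1 on (-7.1429, 0).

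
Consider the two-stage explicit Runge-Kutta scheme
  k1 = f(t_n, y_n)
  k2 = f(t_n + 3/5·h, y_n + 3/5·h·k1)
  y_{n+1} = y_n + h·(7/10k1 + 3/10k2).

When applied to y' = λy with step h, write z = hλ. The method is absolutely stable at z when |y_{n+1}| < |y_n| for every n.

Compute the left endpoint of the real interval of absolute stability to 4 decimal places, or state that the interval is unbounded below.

Set f=λy, z=hλ:
  k1=λy_n ⇒ h·k1=z·y_n;  k2=λ(1+3/5z)y_n ⇒ h·k2=z(1+3/5z)y_n
  y_{n+1}/y_n = 1 + 7/10z + 3/10z(1+3/5z) = 1 + z + 9/50z²
  so R(z) = 1 + z + 9/50z².

Need |R(x)|<1, x<0.
x=-0.75: |R|=0.3513
R=1: x+9/50x²=0 ⇒ x=−50/9=-5.5556; min R=1−1/(4·9/50)=-0.3889>−1
Confirm numerically:
  x=-3.810: |R|=0.19710 <1
  x=-3.117: |R|=0.36818 <1
  x=-2.704: |R|=0.38791 <1
  x=-5.653: |R|=1.09915 >1
  x=-5.642: |R|=1.08779 >1
Stable set (-5.5556, 0).

left endpoint -5.5556.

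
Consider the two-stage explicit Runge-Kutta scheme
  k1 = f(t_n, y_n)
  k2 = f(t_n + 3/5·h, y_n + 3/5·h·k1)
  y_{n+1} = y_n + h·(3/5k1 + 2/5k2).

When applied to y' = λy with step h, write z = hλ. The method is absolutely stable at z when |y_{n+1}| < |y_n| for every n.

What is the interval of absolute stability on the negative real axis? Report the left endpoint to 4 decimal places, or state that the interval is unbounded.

With y'=λy (z=hλ):
  k1=λy_n ⇒ h·k1=z·y_n;  k2=λ(1+3/5z)y_n ⇒ h·k2=z(1+3/5z)y_n
  y_{n+1}/y_n = 1 + 3/5z + 2/5z(1+3/5z) = 1 + z + 6/25z²
  so R(z) = 1 + z + 6/25z².

Need |R(x)|<1, x<0.
x=-0.96: |R|=0.2612
R=1: x+6/25x²=0 ⇒ x=−25/6=-4.1667; min R=1−1/(4·6/25)=-0.0417>−1
Confirm numerically:
  x=-3.401: |R|=0.37503 <1
  x=-3.167: |R|=0.24017 <1
  x=-2.661: |R|=0.03842 <1
  x=-4.757: |R|=1.67397 >1
  x=-4.728: |R|=1.63696 >1
  x=-4.425: |R|=1.27435 >1
So |R|<1 on (-4.1667, 0).

(-4.1667, 0).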